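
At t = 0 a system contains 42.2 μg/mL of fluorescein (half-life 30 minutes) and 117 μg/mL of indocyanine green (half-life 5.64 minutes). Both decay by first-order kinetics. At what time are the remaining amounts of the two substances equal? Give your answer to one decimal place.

10.2 minutes

Set 42.2·(1/2)^(t/30) = 117·(1/2)^(t/5.64).
Taking log₂: log₂(42.2/117) = t·(1/30 − 1/5.64).
log₂(0.36068) = -1.4712; 1/30 − 1/5.64 = -0.14397.
t = -1.4712 / -0.14397 ≈ 10.219 minutes.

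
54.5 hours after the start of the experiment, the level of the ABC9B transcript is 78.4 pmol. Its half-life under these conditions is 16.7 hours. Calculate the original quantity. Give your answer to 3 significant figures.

753 pmol

Number of half-lives elapsed: n = 54.5/16.7 ≈ 3.2635.
A₀ = A × 2^n = 78.4 × 2^3.2635 = 78.4 × 9.6029 ≈ 752.87 pmol.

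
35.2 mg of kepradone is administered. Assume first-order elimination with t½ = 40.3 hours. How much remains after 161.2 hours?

Elapsed time is 4 half-lives (161.2/40.3).
Each half-life halves the amount: 35.2 × (1/2)^4 = 35.2/16 = 2.2 mg.

2.2 mg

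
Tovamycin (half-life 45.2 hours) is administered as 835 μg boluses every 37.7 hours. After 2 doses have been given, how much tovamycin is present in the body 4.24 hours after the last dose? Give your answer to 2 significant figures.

1200 μg

The 2 doses were given 41.94, 4.24 hours ago.
Total = 835·(1/2)^(41.94/45.2) + 835·(1/2)^(4.24/45.2)
      = 438.9 + 782.43 ≈ 1221.3 μg.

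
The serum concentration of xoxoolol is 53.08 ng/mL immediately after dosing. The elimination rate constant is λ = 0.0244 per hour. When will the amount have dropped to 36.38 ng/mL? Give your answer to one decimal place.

t½ = ln 2 / λ = 0.69315 / 0.0244 ≈ 28.408 hours.
Fraction remaining = 36.38/53.08 ≈ 0.68538.
n = log₂(53.08/36.38) = ln(1.459)/ln 2 ≈ 0.54502 half-lives.
t = n × t½ = 0.54502 × 28.408 ≈ 15.483 hours.

15.5 hours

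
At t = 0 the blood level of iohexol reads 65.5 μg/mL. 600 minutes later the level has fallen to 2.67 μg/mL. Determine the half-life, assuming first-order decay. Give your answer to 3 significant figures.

A/A₀ = 2.67/65.5 ≈ 0.040763.
n = log₂(24.532) ≈ 4.6166 half-lives elapsed in 600 minutes.
t½ = 600/4.6166 ≈ 129.97 minutes.

130 minutes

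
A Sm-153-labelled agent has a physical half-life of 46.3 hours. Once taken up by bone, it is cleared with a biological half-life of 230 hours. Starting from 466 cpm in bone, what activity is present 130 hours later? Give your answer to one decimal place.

1/t_eff = 1/t_phys + 1/t_biol = 1/46.3 + 1/230 = 0.025946 per hour.
t_eff = 46.3 × 230 / (46.3 + 230) ≈ 38.541 hours.
Remaining = 466 × (1/2)^(130/38.541) = 466 × (1/2)^3.373 ≈ 44.979 cpm.

45.0 cpm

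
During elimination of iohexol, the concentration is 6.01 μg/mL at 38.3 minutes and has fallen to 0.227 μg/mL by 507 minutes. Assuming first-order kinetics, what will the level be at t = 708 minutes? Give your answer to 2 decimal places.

0.06 μg/mL

Over Δt = 507 − 38.3 = 468.7 minutes, the level fell by a factor of 6.01/0.227 ≈ 26.476.
n = log₂(26.476) ≈ 4.7266 half-lives, so t½ = 468.7/4.7266 ≈ 99.162 minutes.
From t = 507 to t = 708: 0.227 × (1/2)^((708−507)/99.162) ≈ 0.055698 μg/mL.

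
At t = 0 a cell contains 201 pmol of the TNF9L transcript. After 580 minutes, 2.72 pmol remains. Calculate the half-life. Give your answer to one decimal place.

93.4 minutes

A/A₀ = 2.72/201 ≈ 0.013532.
n = log₂(73.897) ≈ 6.2074 half-lives elapsed in 580 minutes.
t½ = 580/6.2074 ≈ 93.436 minutes.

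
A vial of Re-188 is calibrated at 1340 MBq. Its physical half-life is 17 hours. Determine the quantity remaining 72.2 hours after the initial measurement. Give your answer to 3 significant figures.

70.6 MBq

Number of half-lives: n = 72.2/17 ≈ 4.2471.
Remaining = 1340 × (1/2)^4.2471 = 1340 × 0.052663 ≈ 70.569 MBq.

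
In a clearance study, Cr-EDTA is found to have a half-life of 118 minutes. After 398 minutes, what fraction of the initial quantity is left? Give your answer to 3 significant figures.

n = 398/118 ≈ 3.3729 half-lives.
Fraction remaining = (1/2)^3.3729 ≈ 0.09653.

0.0965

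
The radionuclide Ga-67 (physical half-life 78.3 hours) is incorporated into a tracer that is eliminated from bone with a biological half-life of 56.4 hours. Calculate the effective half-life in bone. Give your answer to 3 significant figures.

1/t_eff = 1/t_phys + 1/t_biol = 1/78.3 + 1/56.4 = 0.030502 per hour.
t_eff = 78.3 × 56.4 / (78.3 + 56.4) ≈ 32.785 hours.

32.8 hours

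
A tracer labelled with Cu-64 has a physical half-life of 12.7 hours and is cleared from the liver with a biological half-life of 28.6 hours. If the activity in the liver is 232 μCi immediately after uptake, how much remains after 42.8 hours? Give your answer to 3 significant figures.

1/t_eff = 1/t_phys + 1/t_biol = 1/12.7 + 1/28.6 = 0.11371 per hour.
t_eff = 12.7 × 28.6 / (12.7 + 28.6) ≈ 8.7947 hours.
Remaining = 232 × (1/2)^(42.8/8.7947) = 232 × (1/2)^4.8666 ≈ 7.9524 μCi.

7.95 μCi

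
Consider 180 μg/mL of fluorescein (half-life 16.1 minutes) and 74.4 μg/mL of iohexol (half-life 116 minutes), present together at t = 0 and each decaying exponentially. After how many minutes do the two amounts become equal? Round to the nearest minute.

24 minutes

Set 180·(1/2)^(t/16.1) = 74.4·(1/2)^(t/116).
Taking log₂: log₂(180/74.4) = t·(1/16.1 − 1/116).
log₂(2.4194) = 1.2746; 1/16.1 − 1/116 = 0.053491.
t = 1.2746 / 0.053491 ≈ 23.829 minutes.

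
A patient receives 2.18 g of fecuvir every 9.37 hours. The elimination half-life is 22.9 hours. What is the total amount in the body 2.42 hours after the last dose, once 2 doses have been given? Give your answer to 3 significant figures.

3.55 g

The 2 doses were given 11.79, 2.42 hours ago.
Total = 2.18·(1/2)^(11.79/22.9) + 2.18·(1/2)^(2.42/22.9)
      = 1.5257 + 2.026 ≈ 3.5517 g.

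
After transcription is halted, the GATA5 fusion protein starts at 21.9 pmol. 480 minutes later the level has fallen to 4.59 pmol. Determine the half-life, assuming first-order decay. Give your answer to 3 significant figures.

213 minutes

A/A₀ = 4.59/21.9 ≈ 0.20959.
n = log₂(4.7712) ≈ 2.2544 half-lives elapsed in 480 minutes.
t½ = 480/2.2544 ≈ 212.92 minutes.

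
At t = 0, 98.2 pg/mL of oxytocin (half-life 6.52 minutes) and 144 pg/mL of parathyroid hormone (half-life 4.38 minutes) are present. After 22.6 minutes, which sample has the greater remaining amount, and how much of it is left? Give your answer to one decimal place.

oxytocin: 98.2 × (1/2)^3.4663 ≈ 8.8851 pg/mL.
parathyroid hormone: 144 × (1/2)^5.1598 ≈ 4.0281 pg/mL.
Oxytocin has more remaining, at ≈ 8.8851 pg/mL.

oxytocin, 8.9 pg/mL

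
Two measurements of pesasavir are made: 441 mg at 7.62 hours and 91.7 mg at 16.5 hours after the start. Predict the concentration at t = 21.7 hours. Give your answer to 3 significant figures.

Over Δt = 16.5 − 7.62 = 8.88 hours, the level fell by a factor of 441/91.7 ≈ 4.8092.
n = log₂(4.8092) ≈ 2.2658 half-lives, so t½ = 8.88/2.2658 ≈ 3.9192 hours.
From t = 16.5 to t = 21.7: 91.7 × (1/2)^((21.7−16.5)/3.9192) ≈ 36.556 mg.

36.6 mg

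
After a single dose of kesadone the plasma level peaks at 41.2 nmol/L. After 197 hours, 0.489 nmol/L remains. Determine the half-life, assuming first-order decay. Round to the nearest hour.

A/A₀ = 0.489/41.2 ≈ 0.011869.
n = log₂(84.254) ≈ 6.3967 half-lives elapsed in 197 hours.
t½ = 197/6.3967 ≈ 30.797 hours.

31 hours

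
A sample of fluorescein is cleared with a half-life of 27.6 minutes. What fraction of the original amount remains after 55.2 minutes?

0.25

n = 55.2/27.6 ≈ 2 half-lives.
Fraction remaining = (1/2)^2 ≈ 0.25.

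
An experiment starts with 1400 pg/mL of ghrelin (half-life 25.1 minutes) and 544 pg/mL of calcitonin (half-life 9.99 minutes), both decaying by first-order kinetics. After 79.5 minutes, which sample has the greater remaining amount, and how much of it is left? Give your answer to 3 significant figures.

ghrelin, 156 pg/mL

ghrelin: 1400 × (1/2)^3.1673 ≈ 155.84 pg/mL.
calcitonin: 544 × (1/2)^7.958 ≈ 2.1878 pg/mL.
Ghrelin has more remaining, at ≈ 155.84 pg/mL.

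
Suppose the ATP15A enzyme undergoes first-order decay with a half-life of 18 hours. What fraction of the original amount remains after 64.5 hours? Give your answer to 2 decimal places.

n = 64.5/18 ≈ 3.5833 half-lives.
Fraction remaining = (1/2)^3.5833 ≈ 0.083427.

0.08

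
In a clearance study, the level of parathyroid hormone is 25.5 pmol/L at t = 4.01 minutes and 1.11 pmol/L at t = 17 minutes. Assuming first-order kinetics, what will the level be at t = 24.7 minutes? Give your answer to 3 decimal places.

0.173 pmol/L

Over Δt = 17 − 4.01 = 12.99 minutes, the level fell by a factor of 25.5/1.11 ≈ 22.973.
n = log₂(22.973) ≈ 4.5219 half-lives, so t½ = 12.99/4.5219 ≈ 2.8727 minutes.
From t = 17 to t = 24.7: 1.11 × (1/2)^((24.7−17)/2.8727) ≈ 0.17316 pmol/L.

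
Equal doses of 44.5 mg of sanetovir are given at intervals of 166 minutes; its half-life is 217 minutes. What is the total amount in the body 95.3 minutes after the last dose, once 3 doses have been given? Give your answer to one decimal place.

63.5 mg

The 3 doses were given 427.3, 261.3, 95.3 minutes ago.
Total = 44.5·(1/2)^(427.3/217) + 44.5·(1/2)^(261.3/217) + 44.5·(1/2)^(95.3/217)
      = 11.366 + 19.314 + 32.821 ≈ 63.501 mg.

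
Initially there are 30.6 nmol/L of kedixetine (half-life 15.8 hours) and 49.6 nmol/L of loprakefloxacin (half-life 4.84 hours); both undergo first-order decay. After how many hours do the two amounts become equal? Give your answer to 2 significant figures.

4.9 hours

Set 30.6·(1/2)^(t/15.8) = 49.6·(1/2)^(t/4.84).
Taking log₂: log₂(30.6/49.6) = t·(1/15.8 − 1/4.84).
log₂(0.61694) = -0.69681; 1/15.8 − 1/4.84 = -0.14332.
t = -0.69681 / -0.14332 ≈ 4.8619 hours.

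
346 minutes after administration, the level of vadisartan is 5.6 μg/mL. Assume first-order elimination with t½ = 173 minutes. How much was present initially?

Number of half-lives elapsed: n = 346/173 ≈ 2.
A₀ = A × 2^n = 5.6 × 2^2 = 5.6 × 4 ≈ 22.4 μg/mL.

22.4 μg/mL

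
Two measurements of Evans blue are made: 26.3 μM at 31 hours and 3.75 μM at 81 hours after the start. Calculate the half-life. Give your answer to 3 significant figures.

17.8 hours

Over Δt = 81 − 31 = 50 hours, the level fell by a factor of 26.3/3.75 ≈ 7.0133.
n = log₂(7.0133) ≈ 2.8101 half-lives, so t½ = 50/2.8101 ≈ 17.793 hours.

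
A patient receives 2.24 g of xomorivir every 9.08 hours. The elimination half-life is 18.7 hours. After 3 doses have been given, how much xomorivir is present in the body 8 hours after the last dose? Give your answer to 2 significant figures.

3.7 g

The 3 doses were given 26.16, 17.08, 8 hours ago.
Total = 2.24·(1/2)^(26.16/18.7) + 2.24·(1/2)^(17.08/18.7) + 2.24·(1/2)^(8/18.7)
      = 0.84943 + 1.1893 + 1.6652 ≈ 3.7039 g.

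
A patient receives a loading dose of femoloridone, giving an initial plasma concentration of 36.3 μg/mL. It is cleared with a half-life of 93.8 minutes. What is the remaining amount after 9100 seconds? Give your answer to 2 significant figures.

Convert the elapsed time: 9100 seconds = 151.667 minutes.
Number of half-lives: n = 151.667/93.8 ≈ 1.6169.
Remaining = 36.3 × (1/2)^1.6169 = 36.3 × 0.32603 ≈ 11.835 μg/mL.

12 μg/mL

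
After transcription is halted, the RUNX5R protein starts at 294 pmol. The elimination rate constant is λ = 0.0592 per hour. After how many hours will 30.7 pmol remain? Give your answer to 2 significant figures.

38 hours

t½ = ln 2 / λ = 0.69315 / 0.0592 ≈ 11.709 hours.
Fraction remaining = 30.7/294 ≈ 0.10442.
n = log₂(294/30.7) = ln(9.5765)/ln 2 ≈ 3.2595 half-lives.
t = n × t½ = 3.2595 × 11.709 ≈ 38.164 hours.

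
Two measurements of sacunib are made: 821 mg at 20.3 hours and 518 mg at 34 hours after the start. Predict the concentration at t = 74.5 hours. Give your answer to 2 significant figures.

Over Δt = 34 − 20.3 = 13.7 hours, the level fell by a factor of 821/518 ≈ 1.5849.
n = log₂(1.5849) ≈ 0.66443 half-lives, so t½ = 13.7/0.66443 ≈ 20.619 hours.
From t = 34 to t = 74.5: 518 × (1/2)^((74.5−34)/20.619) ≈ 132.75 mg.

130 mg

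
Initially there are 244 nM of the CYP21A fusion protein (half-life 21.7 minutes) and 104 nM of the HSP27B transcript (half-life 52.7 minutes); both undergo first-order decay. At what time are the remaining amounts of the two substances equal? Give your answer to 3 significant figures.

45.4 minutes

Set 244·(1/2)^(t/21.7) = 104·(1/2)^(t/52.7).
Taking log₂: log₂(244/104) = t·(1/21.7 − 1/52.7).
log₂(2.3462) = 1.2303; 1/21.7 − 1/52.7 = 0.027108.
t = 1.2303 / 0.027108 ≈ 45.386 minutes.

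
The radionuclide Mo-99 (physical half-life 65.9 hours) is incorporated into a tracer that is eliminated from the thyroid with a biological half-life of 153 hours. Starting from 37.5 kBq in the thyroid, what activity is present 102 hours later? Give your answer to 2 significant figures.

1/t_eff = 1/t_phys + 1/t_biol = 1/65.9 + 1/153 = 0.02171 per hour.
t_eff = 65.9 × 153 / (65.9 + 153) ≈ 46.061 hours.
Remaining = 37.5 × (1/2)^(102/46.061) = 37.5 × (1/2)^2.2145 ≈ 8.08 kBq.

8.1 kBq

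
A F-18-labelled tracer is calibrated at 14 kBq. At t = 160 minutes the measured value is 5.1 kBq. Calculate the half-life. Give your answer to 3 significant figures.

A/A₀ = 5.1/14 ≈ 0.36429.
n = log₂(2.7451) ≈ 1.4569 half-lives elapsed in 160 minutes.
t½ = 160/1.4569 ≈ 109.83 minutes.

110 minutes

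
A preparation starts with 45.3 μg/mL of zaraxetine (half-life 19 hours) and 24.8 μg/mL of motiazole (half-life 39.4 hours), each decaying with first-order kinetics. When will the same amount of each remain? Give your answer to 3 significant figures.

Set 45.3·(1/2)^(t/19) = 24.8·(1/2)^(t/39.4).
Taking log₂: log₂(45.3/24.8) = t·(1/19 − 1/39.4).
log₂(1.8266) = 0.86917; 1/19 − 1/39.4 = 0.027251.
t = 0.86917 / 0.027251 ≈ 31.895 hours.

31.9 hours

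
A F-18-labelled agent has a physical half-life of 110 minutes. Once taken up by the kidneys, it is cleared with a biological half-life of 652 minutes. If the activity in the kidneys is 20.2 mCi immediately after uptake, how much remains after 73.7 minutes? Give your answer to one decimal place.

1/t_eff = 1/t_phys + 1/t_biol = 1/110 + 1/652 = 0.010625 per minute.
t_eff = 110 × 652 / (110 + 652) ≈ 94.121 minutes.
Remaining = 20.2 × (1/2)^(73.7/94.121) = 20.2 × (1/2)^0.78304 ≈ 11.739 mCi.

11.7 mCi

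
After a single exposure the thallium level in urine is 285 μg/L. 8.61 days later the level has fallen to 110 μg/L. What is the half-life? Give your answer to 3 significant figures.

6.27 days

A/A₀ = 110/285 ≈ 0.38596.
n = log₂(2.5909) ≈ 1.3735 half-lives elapsed in 8.61 days.
t½ = 8.61/1.3735 ≈ 6.2688 days.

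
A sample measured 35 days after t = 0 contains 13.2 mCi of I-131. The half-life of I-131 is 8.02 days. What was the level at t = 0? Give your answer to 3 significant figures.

272 mCi

Number of half-lives elapsed: n = 35/8.02 ≈ 4.3641.
A₀ = A × 2^n = 13.2 × 2^4.3641 = 13.2 × 20.593 ≈ 271.83 mCi.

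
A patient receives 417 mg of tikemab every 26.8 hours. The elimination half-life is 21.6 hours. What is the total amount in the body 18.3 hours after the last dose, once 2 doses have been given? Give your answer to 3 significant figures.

The 2 doses were given 45.1, 18.3 hours ago.
Total = 417·(1/2)^(45.1/21.6) + 417·(1/2)^(18.3/21.6)
      = 98.084 + 231.79 ≈ 329.87 mg.

330 mg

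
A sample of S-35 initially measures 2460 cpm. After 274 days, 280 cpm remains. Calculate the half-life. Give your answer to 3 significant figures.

A/A₀ = 280/2460 ≈ 0.11382.
n = log₂(8.7857) ≈ 3.1352 half-lives elapsed in 274 days.
t½ = 274/3.1352 ≈ 87.396 days.

87.4 days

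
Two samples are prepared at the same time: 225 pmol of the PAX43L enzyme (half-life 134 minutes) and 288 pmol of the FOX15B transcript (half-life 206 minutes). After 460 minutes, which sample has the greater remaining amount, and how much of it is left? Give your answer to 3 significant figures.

FOX15B transcript, 61.3 pmol

PAX43L enzyme: 225 × (1/2)^3.4328 ≈ 20.835 pmol.
FOX15B transcript: 288 × (1/2)^2.233 ≈ 61.262 pmol.
FOX15B transcript has more remaining, at ≈ 61.262 pmol.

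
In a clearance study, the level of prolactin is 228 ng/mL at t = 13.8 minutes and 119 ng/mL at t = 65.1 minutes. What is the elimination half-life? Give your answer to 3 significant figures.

Over Δt = 65.1 − 13.8 = 51.3 minutes, the level fell by a factor of 228/119 ≈ 1.916.
n = log₂(1.916) ≈ 0.93807 half-lives, so t½ = 51.3/0.93807 ≈ 54.687 minutes.

54.7 minutes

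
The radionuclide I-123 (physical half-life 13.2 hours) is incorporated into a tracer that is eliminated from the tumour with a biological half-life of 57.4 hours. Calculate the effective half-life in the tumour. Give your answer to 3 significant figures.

10.7 hours

1/t_eff = 1/t_phys + 1/t_biol = 1/13.2 + 1/57.4 = 0.093179 per hour.
t_eff = 13.2 × 57.4 / (13.2 + 57.4) ≈ 10.732 hours.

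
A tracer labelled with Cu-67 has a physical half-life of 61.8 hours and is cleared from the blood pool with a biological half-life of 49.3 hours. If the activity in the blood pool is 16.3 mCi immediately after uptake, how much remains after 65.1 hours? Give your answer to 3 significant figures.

1/t_eff = 1/t_phys + 1/t_biol = 1/61.8 + 1/49.3 = 0.036465 per hour.
t_eff = 61.8 × 49.3 / (61.8 + 49.3) ≈ 27.423 hours.
Remaining = 16.3 × (1/2)^(65.1/27.423) = 16.3 × (1/2)^2.3739 ≈ 3.1447 mCi.

3.14 mCi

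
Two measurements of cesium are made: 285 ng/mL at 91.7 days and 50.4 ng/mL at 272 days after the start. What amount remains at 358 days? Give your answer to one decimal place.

22.1 ng/mL

Over Δt = 272 − 91.7 = 180.3 days, the level fell by a factor of 285/50.4 ≈ 5.6548.
n = log₂(5.6548) ≈ 2.4995 half-lives, so t½ = 180.3/2.4995 ≈ 72.135 days.
From t = 272 to t = 358: 50.4 × (1/2)^((358−272)/72.135) ≈ 22.057 ng/mL.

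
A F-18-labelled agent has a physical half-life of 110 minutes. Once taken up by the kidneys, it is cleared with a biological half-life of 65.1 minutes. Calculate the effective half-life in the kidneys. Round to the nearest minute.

41 minutes

1/t_eff = 1/t_phys + 1/t_biol = 1/110 + 1/65.1 = 0.024452 per minute.
t_eff = 110 × 65.1 / (110 + 65.1) ≈ 40.897 minutes.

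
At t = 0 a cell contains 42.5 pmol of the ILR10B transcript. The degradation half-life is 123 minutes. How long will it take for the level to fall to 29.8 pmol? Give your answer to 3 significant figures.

Fraction remaining = 29.8/42.5 ≈ 0.70118.
n = log₂(42.5/29.8) = ln(1.4262)/ln 2 ≈ 0.51215 half-lives.
t = n × t½ = 0.51215 × 123 ≈ 62.995 minutes.

63.0 minutes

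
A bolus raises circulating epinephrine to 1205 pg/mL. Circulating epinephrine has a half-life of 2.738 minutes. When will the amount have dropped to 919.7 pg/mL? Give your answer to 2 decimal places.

1.07 minutes

Fraction remaining = 919.7/1205 ≈ 0.76324.
n = log₂(1205/919.7) = ln(1.3102)/ln 2 ≈ 0.3898 half-lives.
t = n × t½ = 0.3898 × 2.738 ≈ 1.0673 minutes.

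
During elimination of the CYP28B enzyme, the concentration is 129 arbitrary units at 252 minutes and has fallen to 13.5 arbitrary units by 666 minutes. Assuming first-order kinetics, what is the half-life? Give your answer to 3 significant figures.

Over Δt = 666 − 252 = 414 minutes, the level fell by a factor of 129/13.5 ≈ 9.5556.
n = log₂(9.5556) ≈ 3.2563 half-lives, so t½ = 414/3.2563 ≈ 127.14 minutes.

127 minutes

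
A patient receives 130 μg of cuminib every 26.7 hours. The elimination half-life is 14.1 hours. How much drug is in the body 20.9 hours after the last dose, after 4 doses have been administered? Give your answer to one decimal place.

63.3 μg

The 4 doses were given 101, 74.3, 47.6, 20.9 hours ago.
Total = 130·(1/2)^(101/14.1) + 130·(1/2)^(74.3/14.1) + 130·(1/2)^(47.6/14.1) + 130·(1/2)^(20.9/14.1)
      = 0.90705 + 3.3703 + 12.523 + 46.53 ≈ 63.33 μg.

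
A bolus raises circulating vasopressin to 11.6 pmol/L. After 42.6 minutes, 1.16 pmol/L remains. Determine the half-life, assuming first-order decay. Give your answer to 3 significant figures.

A/A₀ = 1.16/11.6 ≈ 0.1.
n = log₂(10) ≈ 3.3219 half-lives elapsed in 42.6 minutes.
t½ = 42.6/3.3219 ≈ 12.824 minutes.

12.8 minutes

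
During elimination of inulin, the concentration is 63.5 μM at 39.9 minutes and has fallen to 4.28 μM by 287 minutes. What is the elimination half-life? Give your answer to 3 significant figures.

63.5 minutes

Over Δt = 287 − 39.9 = 247.1 minutes, the level fell by a factor of 63.5/4.28 ≈ 14.836.
n = log₂(14.836) ≈ 3.8911 half-lives, so t½ = 247.1/3.8911 ≈ 63.504 minutes.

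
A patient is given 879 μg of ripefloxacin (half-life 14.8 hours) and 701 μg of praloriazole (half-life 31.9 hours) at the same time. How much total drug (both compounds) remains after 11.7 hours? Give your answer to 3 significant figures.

ripefloxacin: 879 × (1/2)^(11.7/14.8) = 879 × (1/2)^0.79054 ≈ 508.17 μg.
praloriazole: 701 × (1/2)^(11.7/31.9) = 701 × (1/2)^0.36677 ≈ 543.64 μg.
Total = 508.17 + 543.64 ≈ 1051.8 μg.

1050 μg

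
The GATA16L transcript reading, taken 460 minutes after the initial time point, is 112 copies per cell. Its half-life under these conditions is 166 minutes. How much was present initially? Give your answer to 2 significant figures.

Number of half-lives elapsed: n = 460/166 ≈ 2.7711.
A₀ = A × 2^n = 112 × 2^2.7711 = 112 × 6.8262 ≈ 764.54 copies per cell.

760 copies per cell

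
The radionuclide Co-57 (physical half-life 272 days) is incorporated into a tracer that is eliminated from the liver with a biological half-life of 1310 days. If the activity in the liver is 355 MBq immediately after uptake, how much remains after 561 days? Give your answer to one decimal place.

1/t_eff = 1/t_phys + 1/t_biol = 1/272 + 1/1310 = 0.0044398 per day.
t_eff = 272 × 1310 / (272 + 1310) ≈ 225.23 days.
Remaining = 355 × (1/2)^(561/225.23) = 355 × (1/2)^2.4907 ≈ 63.16 MBq.

63.2 MBq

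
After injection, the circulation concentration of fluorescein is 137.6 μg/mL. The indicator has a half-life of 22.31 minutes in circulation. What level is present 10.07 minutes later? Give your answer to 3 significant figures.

Number of half-lives: n = 10.07/22.31 ≈ 0.45137.
Remaining = 137.6 × (1/2)^0.45137 = 137.6 × 0.73135 ≈ 100.63 μg/mL.

101 μg/mL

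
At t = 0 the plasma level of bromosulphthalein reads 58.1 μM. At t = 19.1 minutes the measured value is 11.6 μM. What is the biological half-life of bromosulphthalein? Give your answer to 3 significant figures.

A/A₀ = 11.6/58.1 ≈ 0.19966.
n = log₂(5.0086) ≈ 2.3244 half-lives elapsed in 19.1 minutes.
t½ = 19.1/2.3244 ≈ 8.2171 minutes.

8.22 minutes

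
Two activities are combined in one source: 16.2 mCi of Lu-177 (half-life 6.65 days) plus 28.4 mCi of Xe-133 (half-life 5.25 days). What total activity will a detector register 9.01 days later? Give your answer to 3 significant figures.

15.0 mCi

Lu-177: 16.2 × (1/2)^(9.01/6.65) = 16.2 × (1/2)^1.3549 ≈ 6.3336 mCi.
Xe-133: 28.4 × (1/2)^(9.01/5.25) = 28.4 × (1/2)^1.7162 ≈ 8.6436 mCi.
Total = 6.3336 + 8.6436 ≈ 14.977 mCi.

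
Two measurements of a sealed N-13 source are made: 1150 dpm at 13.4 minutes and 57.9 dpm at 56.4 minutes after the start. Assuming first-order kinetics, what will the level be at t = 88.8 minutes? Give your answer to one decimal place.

Over Δt = 56.4 − 13.4 = 43 minutes, the level fell by a factor of 1150/57.9 ≈ 19.862.
n = log₂(19.862) ≈ 4.3119 half-lives, so t½ = 43/4.3119 ≈ 9.9723 minutes.
From t = 56.4 to t = 88.8: 57.9 × (1/2)^((88.8−56.4)/9.9723) ≈ 6.0903 dpm.

6.1 dpm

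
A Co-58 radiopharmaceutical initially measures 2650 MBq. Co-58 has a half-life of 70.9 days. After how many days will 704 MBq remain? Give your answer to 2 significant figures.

Fraction remaining = 704/2650 ≈ 0.26566.
n = log₂(2650/704) = ln(3.7642)/ln 2 ≈ 1.9123 half-lives.
t = n × t½ = 1.9123 × 70.9 ≈ 135.59 days.

140 days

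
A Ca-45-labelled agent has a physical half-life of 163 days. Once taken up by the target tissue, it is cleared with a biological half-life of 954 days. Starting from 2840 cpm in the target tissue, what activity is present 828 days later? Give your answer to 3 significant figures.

1/t_eff = 1/t_phys + 1/t_biol = 1/163 + 1/954 = 0.0071832 per day.
t_eff = 163 × 954 / (163 + 954) ≈ 139.21 days.
Remaining = 2840 × (1/2)^(828/139.21) = 2840 × (1/2)^5.9477 ≈ 46.014 cpm.

46.0 cpm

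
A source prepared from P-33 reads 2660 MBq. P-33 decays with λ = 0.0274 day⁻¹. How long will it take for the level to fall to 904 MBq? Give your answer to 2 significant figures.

t½ = ln 2 / λ = 0.69315 / 0.0274 ≈ 25.297 days.
Fraction remaining = 904/2660 ≈ 0.33985.
n = log₂(2660/904) = ln(2.9425)/ln 2 ≈ 1.557 half-lives.
t = n × t½ = 1.557 × 25.297 ≈ 39.389 days.

39 days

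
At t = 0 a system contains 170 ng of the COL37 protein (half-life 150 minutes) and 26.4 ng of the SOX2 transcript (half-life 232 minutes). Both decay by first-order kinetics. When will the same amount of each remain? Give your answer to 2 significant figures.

1100 minutes

Set 170·(1/2)^(t/150) = 26.4·(1/2)^(t/232).
Taking log₂: log₂(170/26.4) = t·(1/150 − 1/232).
log₂(6.4394) = 2.6869; 1/150 − 1/232 = 0.0023563.
t = 2.6869 / 0.0023563 ≈ 1140.3 minutes.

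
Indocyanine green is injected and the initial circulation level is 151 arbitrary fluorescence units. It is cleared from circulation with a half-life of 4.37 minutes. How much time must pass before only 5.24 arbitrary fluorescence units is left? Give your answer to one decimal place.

21.2 minutes

Fraction remaining = 5.24/151 ≈ 0.034702.
n = log₂(151/5.24) = ln(28.817)/ln 2 ≈ 4.8488 half-lives.
t = n × t½ = 4.8488 × 4.37 ≈ 21.189 minutes.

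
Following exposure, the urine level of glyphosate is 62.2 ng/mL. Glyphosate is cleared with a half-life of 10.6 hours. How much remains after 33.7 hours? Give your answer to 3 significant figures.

Number of half-lives: n = 33.7/10.6 ≈ 3.1792.
Remaining = 62.2 × (1/2)^3.1792 = 62.2 × 0.1104 ≈ 6.8666 ng/mL.

6.87 ng/mL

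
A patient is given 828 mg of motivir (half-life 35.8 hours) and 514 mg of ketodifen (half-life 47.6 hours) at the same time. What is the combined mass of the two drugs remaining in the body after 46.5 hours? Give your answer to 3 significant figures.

motivir: 828 × (1/2)^(46.5/35.8) = 828 × (1/2)^1.2989 ≈ 336.53 mg.
ketodifen: 514 × (1/2)^(46.5/47.6) = 514 × (1/2)^0.97689 ≈ 261.15 mg.
Total = 336.53 + 261.15 ≈ 597.68 mg.

598 mg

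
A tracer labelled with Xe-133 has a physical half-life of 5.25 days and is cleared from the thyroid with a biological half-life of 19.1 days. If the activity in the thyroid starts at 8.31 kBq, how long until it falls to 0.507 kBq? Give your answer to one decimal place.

16.6 days

1/t_eff = 1/t_phys + 1/t_biol = 1/5.25 + 1/19.1 = 0.24283 per day.
t_eff = 5.25 × 19.1 / (5.25 + 19.1) ≈ 4.1181 days.
n = log₂(8.31/0.507) ≈ 4.0348; t = 4.0348 × 4.1181 ≈ 16.616 days.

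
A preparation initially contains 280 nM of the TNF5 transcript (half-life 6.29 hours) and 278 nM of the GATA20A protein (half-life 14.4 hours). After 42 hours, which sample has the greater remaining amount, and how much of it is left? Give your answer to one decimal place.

TNF5 transcript: 280 × (1/2)^6.6773 ≈ 2.7359 nM.
GATA20A protein: 278 × (1/2)^2.9167 ≈ 36.816 nM.
GATA20A protein has more remaining, at ≈ 36.816 nM.

GATA20A protein, 36.8 nM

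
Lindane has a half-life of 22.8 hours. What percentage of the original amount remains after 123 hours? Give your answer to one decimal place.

n = 123/22.8 ≈ 5.3947 half-lives.
Fraction remaining = (1/2)^5.3947 ≈ 0.02377, i.e. 2.377%.

2.4%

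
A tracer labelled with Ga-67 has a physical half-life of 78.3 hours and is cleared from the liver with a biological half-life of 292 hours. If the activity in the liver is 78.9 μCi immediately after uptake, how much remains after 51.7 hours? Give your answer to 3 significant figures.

1/t_eff = 1/t_phys + 1/t_biol = 1/78.3 + 1/292 = 0.016196 per hour.
t_eff = 78.3 × 292 / (78.3 + 292) ≈ 61.743 hours.
Remaining = 78.9 × (1/2)^(51.7/61.743) = 78.9 × (1/2)^0.83734 ≈ 44.158 μCi.

44.2 μCi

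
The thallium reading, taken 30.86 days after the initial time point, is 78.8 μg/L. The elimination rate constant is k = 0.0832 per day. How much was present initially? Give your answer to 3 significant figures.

t½ = ln 2 / k = 0.69315 / 0.0832 ≈ 8.3311 days.
Number of half-lives elapsed: n = 30.86/8.3311 ≈ 3.7042.
A₀ = A × 2^n = 78.8 × 2^3.7042 = 78.8 × 13.034 ≈ 1027.1 μg/L.

1030 μg/L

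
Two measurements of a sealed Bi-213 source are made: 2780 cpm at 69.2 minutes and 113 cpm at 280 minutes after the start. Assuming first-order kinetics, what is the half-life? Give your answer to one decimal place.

45.6 minutes

Over Δt = 280 − 69.2 = 210.8 minutes, the level fell by a factor of 2780/113 ≈ 24.602.
n = log₂(24.602) ≈ 4.6207 half-lives, so t½ = 210.8/4.6207 ≈ 45.621 minutes.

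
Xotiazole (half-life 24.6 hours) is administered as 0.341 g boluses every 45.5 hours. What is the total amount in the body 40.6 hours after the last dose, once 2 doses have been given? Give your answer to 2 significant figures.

0.14 g

The 2 doses were given 86.1, 40.6 hours ago.
Total = 0.341·(1/2)^(86.1/24.6) + 0.341·(1/2)^(40.6/24.6)
      = 0.03014 + 0.10863 ≈ 0.13877 g.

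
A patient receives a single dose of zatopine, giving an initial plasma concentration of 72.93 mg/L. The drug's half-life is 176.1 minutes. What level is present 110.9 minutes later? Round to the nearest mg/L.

Number of half-lives: n = 110.9/176.1 ≈ 0.62976.
Remaining = 72.93 × (1/2)^0.62976 = 72.93 × 0.64629 ≈ 47.134 mg/L.

47 mg/L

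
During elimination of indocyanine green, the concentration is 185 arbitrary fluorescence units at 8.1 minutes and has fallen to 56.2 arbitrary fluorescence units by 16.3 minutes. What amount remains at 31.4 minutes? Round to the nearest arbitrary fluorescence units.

6 arbitrary fluorescence units

Over Δt = 16.3 − 8.1 = 8.2 minutes, the level fell by a factor of 185/56.2 ≈ 3.2918.
n = log₂(3.2918) ≈ 1.7189 half-lives, so t½ = 8.2/1.7189 ≈ 4.7705 minutes.
From t = 16.3 to t = 31.4: 56.2 × (1/2)^((31.4−16.3)/4.7705) ≈ 6.2647 arbitrary fluorescence units.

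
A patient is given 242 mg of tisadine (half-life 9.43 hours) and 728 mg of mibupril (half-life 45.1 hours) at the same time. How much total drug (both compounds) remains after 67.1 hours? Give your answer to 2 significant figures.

260 mg

tisadine: 242 × (1/2)^(67.1/9.43) = 242 × (1/2)^7.1156 ≈ 1.7451 mg.
mibupril: 728 × (1/2)^(67.1/45.1) = 728 × (1/2)^1.4878 ≈ 259.57 mg.
Total = 1.7451 + 259.57 ≈ 261.32 mg.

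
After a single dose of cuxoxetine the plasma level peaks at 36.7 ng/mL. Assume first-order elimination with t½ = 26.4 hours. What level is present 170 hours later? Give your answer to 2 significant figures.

0.42 ng/mL

Number of half-lives: n = 170/26.4 ≈ 6.4394.
Remaining = 36.7 × (1/2)^6.4394 = 36.7 × 0.011523 ≈ 0.42288 ng/mL.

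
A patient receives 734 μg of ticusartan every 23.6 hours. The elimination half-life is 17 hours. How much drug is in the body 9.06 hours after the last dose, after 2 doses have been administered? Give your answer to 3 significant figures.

701 μg

The 2 doses were given 32.66, 9.06 hours ago.
Total = 734·(1/2)^(32.66/17) + 734·(1/2)^(9.06/17)
      = 193.8 + 507.3 ≈ 701.1 μg.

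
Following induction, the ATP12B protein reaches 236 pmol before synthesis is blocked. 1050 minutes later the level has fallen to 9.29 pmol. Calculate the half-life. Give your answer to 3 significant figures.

A/A₀ = 9.29/236 ≈ 0.039364.
n = log₂(25.404) ≈ 4.667 half-lives elapsed in 1050 minutes.
t½ = 1050/4.667 ≈ 224.99 minutes.

225 minutes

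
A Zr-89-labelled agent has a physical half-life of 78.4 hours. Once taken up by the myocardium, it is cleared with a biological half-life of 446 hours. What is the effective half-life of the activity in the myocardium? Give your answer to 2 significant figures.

67 hours

1/t_eff = 1/t_phys + 1/t_biol = 1/78.4 + 1/446 = 0.014997 per hour.
t_eff = 78.4 × 446 / (78.4 + 446) ≈ 66.679 hours.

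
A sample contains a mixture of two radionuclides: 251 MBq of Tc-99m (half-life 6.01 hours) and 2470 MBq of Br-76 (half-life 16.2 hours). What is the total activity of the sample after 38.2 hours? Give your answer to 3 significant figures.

485 MBq

Tc-99m: 251 × (1/2)^(38.2/6.01) = 251 × (1/2)^6.3561 ≈ 3.0641 MBq.
Br-76: 2470 × (1/2)^(38.2/16.2) = 2470 × (1/2)^2.358 ≈ 481.79 MBq.
Total = 3.0641 + 481.79 ≈ 484.86 MBq.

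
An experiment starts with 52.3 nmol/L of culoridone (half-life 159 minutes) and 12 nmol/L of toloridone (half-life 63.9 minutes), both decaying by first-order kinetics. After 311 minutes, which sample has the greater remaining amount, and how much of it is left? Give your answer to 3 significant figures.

culoridone: 52.3 × (1/2)^1.956 ≈ 13.48 nmol/L.
toloridone: 12 × (1/2)^4.867 ≈ 0.41122 nmol/L.
Culoridone has more remaining, at ≈ 13.48 nmol/L.

culoridone, 13.5 nmol/L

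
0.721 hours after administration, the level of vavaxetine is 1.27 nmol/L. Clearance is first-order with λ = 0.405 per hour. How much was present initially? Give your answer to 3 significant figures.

t½ = ln 2 / λ = 0.69315 / 0.405 ≈ 1.7115 hours.
Number of half-lives elapsed: n = 0.721/1.7115 ≈ 0.42127.
A₀ = A × 2^n = 1.27 × 2^0.42127 = 1.27 × 1.3391 ≈ 1.7007 nmol/L.

1.70 nmol/L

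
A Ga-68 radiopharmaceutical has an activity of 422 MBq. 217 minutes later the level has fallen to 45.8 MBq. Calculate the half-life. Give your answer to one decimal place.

A/A₀ = 45.8/422 ≈ 0.10853.
n = log₂(9.214) ≈ 3.2038 half-lives elapsed in 217 minutes.
t½ = 217/3.2038 ≈ 67.732 minutes.

67.7 minutes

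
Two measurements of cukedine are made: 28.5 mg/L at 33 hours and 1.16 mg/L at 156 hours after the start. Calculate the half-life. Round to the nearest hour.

27 hours

Over Δt = 156 − 33 = 123 hours, the level fell by a factor of 28.5/1.16 ≈ 24.569.
n = log₂(24.569) ≈ 4.6188 half-lives, so t½ = 123/4.6188 ≈ 26.63 hours.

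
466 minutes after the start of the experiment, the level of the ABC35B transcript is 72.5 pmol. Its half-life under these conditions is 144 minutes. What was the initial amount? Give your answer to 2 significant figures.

Number of half-lives elapsed: n = 466/144 ≈ 3.2361.
A₀ = A × 2^n = 72.5 × 2^3.2361 = 72.5 × 9.4225 ≈ 683.13 pmol.

680 pmol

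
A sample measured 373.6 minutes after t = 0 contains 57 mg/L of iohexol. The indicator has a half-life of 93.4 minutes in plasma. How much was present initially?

Number of half-lives elapsed: n = 373.6/93.4 ≈ 4.
A₀ = A × 2^n = 57 × 2^4 = 57 × 16 ≈ 912 mg/L.

912 mg/L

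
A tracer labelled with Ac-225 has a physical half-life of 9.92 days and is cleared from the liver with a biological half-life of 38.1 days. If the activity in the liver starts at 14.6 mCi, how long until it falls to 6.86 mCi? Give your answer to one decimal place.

1/t_eff = 1/t_phys + 1/t_biol = 1/9.92 + 1/38.1 = 0.12705 per day.
t_eff = 9.92 × 38.1 / (9.92 + 38.1) ≈ 7.8707 days.
n = log₂(14.6/6.86) ≈ 1.0897; t = 1.0897 × 7.8707 ≈ 8.5766 days.

8.6 days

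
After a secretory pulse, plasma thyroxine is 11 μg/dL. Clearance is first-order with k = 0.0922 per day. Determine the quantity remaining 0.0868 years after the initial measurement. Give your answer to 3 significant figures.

0.593 μg/dL

t½ = ln 2 / k = 0.69315 / 0.0922 ≈ 7.5179 days.
Convert the elapsed time: 0.0868 years = 31.682 days.
Number of half-lives: n = 31.682/7.5179 ≈ 4.2142.
Remaining = 11 × (1/2)^4.2142 = 11 × 0.053875 ≈ 0.59263 μg/dL.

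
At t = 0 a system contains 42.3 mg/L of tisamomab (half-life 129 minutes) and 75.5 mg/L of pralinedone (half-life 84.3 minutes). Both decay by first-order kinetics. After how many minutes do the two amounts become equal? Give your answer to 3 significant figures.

Set 42.3·(1/2)^(t/129) = 75.5·(1/2)^(t/84.3).
Taking log₂: log₂(42.3/75.5) = t·(1/129 − 1/84.3).
log₂(0.56026) = -0.83582; 1/129 − 1/84.3 = -0.0041105.
t = -0.83582 / -0.0041105 ≈ 203.34 minutes.

203 minutes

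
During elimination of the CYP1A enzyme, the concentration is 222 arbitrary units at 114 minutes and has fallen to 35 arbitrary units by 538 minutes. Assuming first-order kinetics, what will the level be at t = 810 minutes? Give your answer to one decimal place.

Over Δt = 538 − 114 = 424 minutes, the level fell by a factor of 222/35 ≈ 6.3429.
n = log₂(6.3429) ≈ 2.6651 half-lives, so t½ = 424/2.6651 ≈ 159.09 minutes.
From t = 538 to t = 810: 35 × (1/2)^((810−538)/159.09) ≈ 10.7 arbitrary units.

10.7 arbitrary units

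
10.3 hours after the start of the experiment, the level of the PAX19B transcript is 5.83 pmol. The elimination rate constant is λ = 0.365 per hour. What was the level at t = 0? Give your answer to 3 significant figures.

t½ = ln 2 / λ = 0.69315 / 0.365 ≈ 1.899 hours.
Number of half-lives elapsed: n = 10.3/1.899 ≈ 5.4238.
A₀ = A × 2^n = 5.83 × 2^5.4238 = 5.83 × 42.927 ≈ 250.26 pmol.

250 pmol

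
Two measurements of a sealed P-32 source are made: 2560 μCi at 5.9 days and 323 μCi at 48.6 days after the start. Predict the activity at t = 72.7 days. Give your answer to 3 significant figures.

100 μCi

Over Δt = 48.6 − 5.9 = 42.7 days, the level fell by a factor of 2560/323 ≈ 7.9257.
n = log₂(7.9257) ≈ 2.9865 half-lives, so t½ = 42.7/2.9865 ≈ 14.297 days.
From t = 48.6 to t = 72.7: 323 × (1/2)^((72.7−48.6)/14.297) ≈ 100.41 μCi.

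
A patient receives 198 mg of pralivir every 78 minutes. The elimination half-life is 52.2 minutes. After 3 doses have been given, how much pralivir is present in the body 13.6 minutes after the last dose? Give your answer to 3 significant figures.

245 mg

The 3 doses were given 169.6, 91.6, 13.6 minutes ago.
Total = 198·(1/2)^(169.6/52.2) + 198·(1/2)^(91.6/52.2) + 198·(1/2)^(13.6/52.2)
      = 20.826 + 58.671 + 165.29 ≈ 244.78 mg.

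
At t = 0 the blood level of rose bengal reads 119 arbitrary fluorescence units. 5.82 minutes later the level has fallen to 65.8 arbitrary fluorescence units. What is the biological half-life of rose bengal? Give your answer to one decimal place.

6.8 minutes

A/A₀ = 65.8/119 ≈ 0.55294.
n = log₂(1.8085) ≈ 0.8548 half-lives elapsed in 5.82 minutes.
t½ = 5.82/0.8548 ≈ 6.8086 minutes.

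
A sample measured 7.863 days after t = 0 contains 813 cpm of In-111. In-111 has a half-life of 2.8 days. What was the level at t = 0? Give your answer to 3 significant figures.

Number of half-lives elapsed: n = 7.863/2.8 ≈ 2.8082.
A₀ = A × 2^n = 813 × 2^2.8082 = 813 × 7.0042 ≈ 5694.4 cpm.

5690 cpm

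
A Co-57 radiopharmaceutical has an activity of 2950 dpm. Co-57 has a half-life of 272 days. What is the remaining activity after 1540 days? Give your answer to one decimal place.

58.3 dpm

Number of half-lives: n = 1540/272 ≈ 5.6618.
Remaining = 2950 × (1/2)^5.6618 = 2950 × 0.019753 ≈ 58.272 dpm.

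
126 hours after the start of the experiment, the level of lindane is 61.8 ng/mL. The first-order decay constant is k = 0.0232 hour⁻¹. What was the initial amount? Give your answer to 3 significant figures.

1150 ng/mL

t½ = ln 2 / k = 0.69315 / 0.0232 ≈ 29.877 hours.
Number of half-lives elapsed: n = 126/29.877 ≈ 4.2173.
A₀ = A × 2^n = 61.8 × 2^4.2173 = 61.8 × 18.601 ≈ 1149.5 ng/mL.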